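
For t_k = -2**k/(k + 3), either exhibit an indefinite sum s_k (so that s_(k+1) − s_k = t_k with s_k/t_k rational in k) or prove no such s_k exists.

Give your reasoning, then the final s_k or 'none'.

none — t_k is not Gosper-summable

t_(k+1)/t_k = 2*(k + 3)/(k + 4).
Gosper form: A/B · C(k+1)/C(k) with A=2*k + 6, B=k + 4, C=1.
Set up (2*k + 6)·f(k+1) − (k + 3)·f(k) − (1) = 0.
Bound: deg f ≤ -1.
Negative degree bound (-1): no f exists, t_k not Gosper-summable.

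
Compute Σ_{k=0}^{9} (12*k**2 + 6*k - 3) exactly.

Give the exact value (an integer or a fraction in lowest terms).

Step 1: r(k) = (4*k**2 + 10*k + 5)/(4*k**2 + 2*k - 1).
So A=1 and B=1, with C=k**2 + k/2 - 1/4.
Solve (1)·f(k+1) − (1)·f(k) = k**2 + k/2 - 1/4.
Degrees (0,0,2) ⇒ d ≤ 3.
A polynomial solution: f(k) = k*(4*k**2 - 3*k - 4)/12.
Then R = B(k−1)f/C = k*(4*k**2 - 3*k - 4)/(3*(4*k**2 + 2*k - 1)), so s_k = R(k)·t_k = k*(4*k**2 - 3*k - 4).
Δs = 12*k**2 + 6*k - 3, as required.
Telescoping: Σ = s_(10) − s_(0) = 3660 − (0) = 3660.

Σ = 3660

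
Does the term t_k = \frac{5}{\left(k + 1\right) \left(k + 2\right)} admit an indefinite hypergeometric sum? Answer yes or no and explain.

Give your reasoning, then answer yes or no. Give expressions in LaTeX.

Compute t_(k+1)/t_k: get (k + 1)/(k + 3).
A = k + 1, B = k + 3, C = 1.
Need (k + 1)·f(k+1) − (k + 2)·f(k) = 1.
From deg A=1, deg B=1, deg C=0: d=1.
Coefficient equations give f(k) = k.
Get s_k = R·t_k = 5*k/(k + 1) with R(k) = B(k−1)f(k)/C(k) = k*(k + 2).
Check: Δs_k = 5/(k**2 + 3*k + 2). ✓

Yes. s_k = \frac{5 k}{k + 1}.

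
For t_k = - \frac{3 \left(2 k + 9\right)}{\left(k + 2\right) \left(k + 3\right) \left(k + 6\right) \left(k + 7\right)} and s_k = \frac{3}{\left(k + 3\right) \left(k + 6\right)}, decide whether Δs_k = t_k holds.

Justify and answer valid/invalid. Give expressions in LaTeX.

Invalid: residual \frac{3 \left(3 k + 16\right)}{k^{5} + 22 k^{4} + 185 k^{3} + 740 k^{2} + 1404 k + 1008} ≠ 0.

s_(k+1) = 3/((k + 4)*(k + 7))
s_(k+1) − s_k = 6*(-k - 5)/(k**4 + 20*k**3 + 145*k**2 + 450*k + 504)
(s_(k+1) − s_k) − t_k = 3*(3*k + 16)/(k**5 + 22*k**4 + 185*k**3 + 740*k**2 + 1404*k + 1008)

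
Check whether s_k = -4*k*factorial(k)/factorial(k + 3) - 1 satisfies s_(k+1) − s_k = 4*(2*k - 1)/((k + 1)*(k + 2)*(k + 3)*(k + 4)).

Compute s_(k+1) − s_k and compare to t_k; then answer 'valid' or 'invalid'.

s_(k+1) = -(k**3 + 9*k**2 + 30*k + 28)/((k + 2)*(k + 3)*(k + 4))
s_(k+1) − s_k = 4*(2*k - 1)/((k + 1)*(k + 2)*(k + 3)*(k + 4))
(s_(k+1) − s_k) − t_k = 0

valid (s_(k+1) − s_k reduces to t_k)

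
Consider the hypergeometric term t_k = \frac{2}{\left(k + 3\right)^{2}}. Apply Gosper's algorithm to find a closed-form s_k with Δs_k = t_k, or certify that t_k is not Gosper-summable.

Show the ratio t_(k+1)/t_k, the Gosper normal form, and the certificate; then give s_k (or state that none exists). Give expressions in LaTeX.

Compute t_(k+1)/t_k: get (k + 3)**2/(k + 4)**2.
So A=k**2 + 6*k + 9 and B=k**2 + 8*k + 16, with C=1.
f must satisfy (k**2 + 6*k + 9)·f(k+1) − (k**2 + 6*k + 9)·f(k) = 1.
Bound: deg f ≤ 0.
Generic f = c0 gives residual -1; -1 = 0 cannot hold, so t_k is not Gosper-summable.

none (Gosper's algorithm certifies no s_k)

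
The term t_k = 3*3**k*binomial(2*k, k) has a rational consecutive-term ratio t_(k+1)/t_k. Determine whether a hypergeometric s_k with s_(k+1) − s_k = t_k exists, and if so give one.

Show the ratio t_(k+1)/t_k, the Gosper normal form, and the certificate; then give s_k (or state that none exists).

none (Gosper's algorithm certifies no s_k)

Ratio r(k) = 6*(2*k + 1)/(k + 1).
Take A(k)=12*k + 6, B(k)=k + 1, C(k)=1.
Set up (12*k + 6)·f(k+1) − (k)·f(k) − (1) = 0.
From deg A=1, deg B=1, deg C=0: d=-1.
deg f ≤ -1 is impossible — no certificate.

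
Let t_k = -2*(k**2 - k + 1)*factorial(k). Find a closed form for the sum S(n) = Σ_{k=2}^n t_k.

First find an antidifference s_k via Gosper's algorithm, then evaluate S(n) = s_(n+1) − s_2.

Ratio r(k) = -(k + 1)*(k - (k + 1)**2)/(k**2 - k + 1).
Factor: A=k + 1; B=1; C=k**2 - k + 1.
Need (k + 1)·f(k+1) − (1)·f(k) = k**2 - k + 1.
Degrees (1,0,2) ⇒ d ≤ 1.
Match coefficients ⇒ f(k) = k - 2.
Certificate R = B(k−1)f/C = (k - 2)/(k**2 - k + 1) gives s_k = -2*(k - 2)*factorial(k).
Verify: -2*(k**2 - k + 1)*factorial(k) matches t_k.
Evaluate: s_(n+1) = -2*(n - 1)*factorial(n + 1); subtract s_(2) = 0 ⇒ S(n) = -2*(n - 1)*factorial(n + 1).

S(n) = -2*(n - 1)*factorial(n + 1)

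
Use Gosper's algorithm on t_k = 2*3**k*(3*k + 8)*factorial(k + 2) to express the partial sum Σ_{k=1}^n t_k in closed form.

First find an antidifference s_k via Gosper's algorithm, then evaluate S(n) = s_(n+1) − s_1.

S(n) = 6*3**n*factorial(n + 3) - 36

Step 1: r(k) = 3*(k + 3)*(3*k + 11)/(3*k + 8).
So A=3*k + 9 and B=1, with C=k + 8/3.
Solve (3*k + 9)·f(k+1) − (1)·f(k) = k + 8/3.
Degrees (1,0,1) ⇒ d ≤ 0.
A polynomial solution: f(k) = 1/3.
Then R = B(k−1)f/C = 1/(3*k + 8), so s_k = R(k)·t_k = 2*3**k*factorial(k + 2).
Δs = 2*3**k*(3*k + 8)*factorial(k + 2), as required.
Σ_(k=1)^n t_k = s_(n+1) − s_(1) = (6*3**n*factorial(n + 3)) − (36), i.e. 6*3**n*factorial(n + 3) - 36.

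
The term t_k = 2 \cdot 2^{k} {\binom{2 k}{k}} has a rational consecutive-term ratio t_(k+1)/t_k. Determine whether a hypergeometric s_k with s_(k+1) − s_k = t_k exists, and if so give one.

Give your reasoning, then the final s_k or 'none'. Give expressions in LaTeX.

not Gosper-summable; s_k does not exist

r(k) = 4*(2*k + 1)/(k + 1) after simplifying.
Factor: A=8*k + 4; B=k + 1; C=1.
Set up (8*k + 4)·f(k+1) − (k)·f(k) − (1) = 0.
d = -1 from the (1,1,0) case.
d = -1 < 0 ⇒ no nonzero polynomial f; not summable.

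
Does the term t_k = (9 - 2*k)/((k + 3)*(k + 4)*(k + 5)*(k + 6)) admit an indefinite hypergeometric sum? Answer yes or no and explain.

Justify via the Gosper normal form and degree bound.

Ratio r(k) = (k + 3)*(2*k - 7)/((k + 7)*(2*k - 9)).
Take A(k)=k + 3, B(k)=k + 7, C(k)=k - 9/2.
Key eq: (k + 3)·f(k+1) = (k + 6)·f(k) + (k - 9/2).
Degrees (1,1,1) ⇒ d ≤ 3.
A polynomial solution: f(k) = -k*(k**2 + 12*k + 77)/60.
So s_k = (B(k−1)f/C)·t_k = (-k*(k + 6)*(k**2 + 12*k + 77)/(30*(2*k - 9)))·t_k = k*(k**2 + 12*k + 77)/(30*(k + 3)*(k + 4)*(k + 5)).
Δs = (9 - 2*k)/(k**4 + 18*k**3 + 119*k**2 + 342*k + 360), as required.

Yes. s_k = k*(k**2 + 12*k + 77)/(30*(k + 3)*(k + 4)*(k + 5)).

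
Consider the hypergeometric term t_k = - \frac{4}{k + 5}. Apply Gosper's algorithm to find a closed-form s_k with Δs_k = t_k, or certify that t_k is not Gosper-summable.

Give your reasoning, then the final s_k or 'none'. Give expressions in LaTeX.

The ratio is (k + 5)/(k + 6).
Normal form (A,B,C) = (k + 5, k + 6, 1).
Set up (k + 5)·f(k+1) − (k + 5)·f(k) − (1) = 0.
From deg A=1, deg B=1, deg C=0: d=0.
Put f(k) = c0: A·f(k+1) − B(k−1)·f(k) − C = -1; need -1 = 0 — inconsistent ⇒ no f, not summable.

none (Gosper's algorithm certifies no s_k)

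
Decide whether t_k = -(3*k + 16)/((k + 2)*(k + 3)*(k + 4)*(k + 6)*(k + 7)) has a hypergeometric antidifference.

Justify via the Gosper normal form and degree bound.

The ratio is (k + 2)*(k + 6)*(3*k + 19)/((k + 5)*(k + 8)*(3*k + 16)).
Factor: A=k + 2; B=k + 8; C=k**2 + 31*k/3 + 80/3.
Need (k + 2)·f(k+1) − (k + 7)·f(k) = k**2 + 31*k/3 + 80/3.
From deg A=1, deg B=1, deg C=2: d=5.
A polynomial solution: f(k) = k*(k + 4)*(k + 5)*(k**2 + 11*k + 36)/108.
Get s_k = R·t_k = k*(-k**2 - 11*k - 36)/(36*(k**3 + 11*k**2 + 36*k + 36)) with R(k) = B(k−1)f(k)/C(k) = k*(k + 4)*(k + 7)*(k**2 + 11*k + 36)/(36*(3*k + 16)).
Δs = (-3*k - 16)/(k**5 + 22*k**4 + 185*k**3 + 740*k**2 + 1404*k + 1008), as required.

Yes. s_k = k*(-k**2 - 11*k - 36)/(36*(k**3 + 11*k**2 + 36*k + 36)).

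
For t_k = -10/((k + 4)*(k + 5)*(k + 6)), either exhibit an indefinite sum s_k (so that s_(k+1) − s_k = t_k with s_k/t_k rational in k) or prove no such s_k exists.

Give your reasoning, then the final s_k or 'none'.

t_(k+1)/t_k = (k + 4)/(k + 7).
Gosper form: A/B · C(k+1)/C(k) with A=k + 4, B=k + 7, C=1.
Need (k + 4)·f(k+1) − (k + 6)·f(k) = 1.
From deg A=1, deg B=1, deg C=0: d=2.
A polynomial solution: f(k) = k*(k + 9)/40.
Certificate R = B(k−1)f/C = k*(k + 6)*(k + 9)/40 gives s_k = k*(-k - 9)/(4*(k + 4)*(k + 5)).
s_(k+1) − s_k = -10/(k**3 + 15*k**2 + 74*k + 120) = t_k.

s_k = k*(-k - 9)/(4*(k + 4)*(k + 5))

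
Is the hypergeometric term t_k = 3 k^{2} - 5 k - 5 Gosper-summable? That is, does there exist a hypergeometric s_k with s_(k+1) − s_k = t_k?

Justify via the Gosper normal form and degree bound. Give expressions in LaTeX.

Yes. s_k = k \left(k^{2} - 4 k - 2\right).

Step 1: r(k) = (3*k**2 + k - 7)/(3*k**2 - 5*k - 5).
So A=1 and B=1, with C=k**2 - 5*k/3 - 5/3.
Set up (1)·f(k+1) − (1)·f(k) − (k**2 - 5*k/3 - 5/3) = 0.
d = 3 from the (0,0,2) case.
Solve for f: f(k) = k*(k**2 - 4*k - 2)/3 (degree 3 ≤ 3).
R(k) = B(k−1)·f(k)/C(k) = k*(k**2 - 4*k - 2)/(3*k**2 - 5*k - 5); s_k = R·t_k = k*(k**2 - 4*k - 2).
Check: Δs_k = 3*k**2 - 5*k - 5. ✓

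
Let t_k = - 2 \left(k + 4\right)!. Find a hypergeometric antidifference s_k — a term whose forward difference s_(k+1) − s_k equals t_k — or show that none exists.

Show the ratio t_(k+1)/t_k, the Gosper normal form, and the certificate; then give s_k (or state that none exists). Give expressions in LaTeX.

none — t_k is not Gosper-summable

Ratio r(k) = k + 5.
Take A(k)=k + 5, B(k)=1, C(k)=1.
Solve (k + 5)·f(k+1) − (1)·f(k) = 1.
d = -1 from the (1,0,0) case.
deg f ≤ -1 is impossible — no certificate.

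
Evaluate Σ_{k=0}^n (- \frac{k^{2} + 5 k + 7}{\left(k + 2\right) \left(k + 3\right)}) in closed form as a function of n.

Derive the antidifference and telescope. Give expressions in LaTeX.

t_(k+1)/t_k = (k + 2)*(5*k + (k + 1)**2 + 12)/((k + 4)*(k**2 + 5*k + 7)).
Take A(k)=k + 2, B(k)=k + 4, C(k)=k**2 + 5*k + 7.
Key eq: (k + 2)·f(k+1) = (k + 3)·f(k) + (k**2 + 5*k + 7).
d = 2 from the (1,1,2) case.
Coefficient equations give f(k) = k*(2*k + 5)/2.
R(k) = B(k−1)·f(k)/C(k) = k*(k + 3)*(2*k + 5)/(2*(k**2 + 5*k + 7)); s_k = R·t_k = k*(-2*k - 5)/(2*(k + 2)).
Δs = (-k**2 - 5*k - 7)/(k**2 + 5*k + 6), as required.
Telescope: S(n) = s_(n+1) − s_(0) = (-2*n**2 - 9*n - 7)/(2*(n + 3)) − (0) = (-2*n**2 - 9*n - 7)/(2*(n + 3)).

S(n) = \frac{- 2 n^{2} - 9 n - 7}{2 \left(n + 3\right)}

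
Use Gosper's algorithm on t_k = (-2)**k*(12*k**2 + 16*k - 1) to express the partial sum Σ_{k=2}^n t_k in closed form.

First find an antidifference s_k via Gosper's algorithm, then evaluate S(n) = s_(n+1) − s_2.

S(n) = 8*(-2)**n*n**2 + 16*(-2)**n*n + 2*(-2)**n + 52

r(k) = 2*(-12*k**2 - 40*k - 27)/(12*k**2 + 16*k - 1) after simplifying.
A = -2, B = 1, C = k**2 + 4*k/3 - 1/12.
Need (-2)·f(k+1) − (1)·f(k) = k**2 + 4*k/3 - 1/12.
deg f ≤ 2 (via 0,0,2).
Match coefficients ⇒ f(k) = -(4*k**2 - 3)/12.
Certificate R = B(k−1)f/C = -(4*k**2 - 3)/(12*k**2 + 16*k - 1) gives s_k = (-2)**k*(3 - 4*k**2).
Δs = (-2)**k*(12*k**2 + 16*k - 1), as required.
s_(n+1) = 2*(-2)**n*(4*n**2 + 8*n + 1) and s_(2) = -52, so S(n) = 8*(-2)**n*n**2 + 16*(-2)**n*n + 2*(-2)**n + 52.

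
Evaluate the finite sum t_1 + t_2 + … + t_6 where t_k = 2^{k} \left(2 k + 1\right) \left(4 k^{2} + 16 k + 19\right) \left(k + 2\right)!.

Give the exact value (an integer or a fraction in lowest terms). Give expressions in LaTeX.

t_(k+1)/t_k = 2*(8*k**4 + 84*k**3 + 330*k**2 + 567*k + 351)/(8*k**3 + 36*k**2 + 54*k + 19).
Take A(k)=2*k + 6, B(k)=1, C(k)=k**3 + 9*k**2/2 + 27*k/4 + 19/8.
f must satisfy (2*k + 6)·f(k+1) − (1)·f(k) = k**3 + 9*k**2/2 + 27*k/4 + 19/8.
Degrees (1,0,3) ⇒ d ≤ 2.
Solve for f: f(k) = (2*k - 1)*(2*k + 1)/8 (degree 2 ≤ 2).
R(k) = B(k−1)·f(k)/C(k) = (2*k - 1)/(4*k**2 + 16*k + 19); s_k = R·t_k = 2**k*(2*k - 1)*(2*k + 1)*factorial(k + 2).
Verify: 2**k*(2*k + 1)*(4*k**2 + 16*k + 19)*factorial(k + 2) matches t_k.
Sum = s_(7) − s_(1); s_(7) = 9057484800, s_(1) = 36 ⇒ 9057484764.

Σ = 9057484764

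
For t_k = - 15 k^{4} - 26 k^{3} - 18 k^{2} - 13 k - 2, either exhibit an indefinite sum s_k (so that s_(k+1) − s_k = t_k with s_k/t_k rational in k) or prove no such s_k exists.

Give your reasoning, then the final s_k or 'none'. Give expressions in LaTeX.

s_k = k \left(- 3 k^{4} + k^{3} + 2 k^{2} - 4 k + 2\right)

Step 1: r(k) = (15*k**4 + 86*k**3 + 186*k**2 + 187*k + 74)/(15*k**4 + 26*k**3 + 18*k**2 + 13*k + 2).
Factor: A=1; B=1; C=k**4 + 26*k**3/15 + 6*k**2/5 + 13*k/15 + 2/15.
Need (1)·f(k+1) − (1)·f(k) = k**4 + 26*k**3/15 + 6*k**2/5 + 13*k/15 + 2/15.
Degrees (0,0,4) ⇒ d ≤ 5.
Solve for f: f(k) = k*(3*k**4 - k**3 - 2*k**2 + 4*k - 2)/15 (degree 5 ≤ 5).
Certificate R = B(k−1)f/C = k*(3*k**4 - k**3 - 2*k**2 + 4*k - 2)/(15*k**4 + 26*k**3 + 18*k**2 + 13*k + 2) gives s_k = k*(-3*k**4 + k**3 + 2*k**2 - 4*k + 2).
Check: Δs_k = -15*k**4 - 26*k**3 - 18*k**2 - 13*k - 2. ✓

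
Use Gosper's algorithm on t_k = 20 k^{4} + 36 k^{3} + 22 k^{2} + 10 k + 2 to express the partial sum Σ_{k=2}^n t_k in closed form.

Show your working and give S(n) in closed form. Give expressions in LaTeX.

S(n) = 4 n^{5} + 19 n^{4} + 32 n^{3} + 25 n^{2} + 10 n - 90

Compute t_(k+1)/t_k: get (10*k**4 + 58*k**3 + 125*k**2 + 121*k + 45)/(10*k**4 + 18*k**3 + 11*k**2 + 5*k + 1).
A = 1, B = 1, C = k**4 + 9*k**3/5 + 11*k**2/10 + k/2 + 1/10.
Set up (1)·f(k+1) − (1)·f(k) − (k**4 + 9*k**3/5 + 11*k**2/10 + k/2 + 1/10) = 0.
Bound: deg f ≤ 5.
Match coefficients ⇒ f(k) = k**2*(4*k**3 - k**2 - 4*k + 3)/20.
Then R = B(k−1)f/C = k**2*(4*k**3 - k**2 - 4*k + 3)/(2*(10*k**4 + 18*k**3 + 11*k**2 + 5*k + 1)), so s_k = R(k)·t_k = k**2*(4*k**3 - k**2 - 4*k + 3).
Verify: 20*k**4 + 36*k**3 + 22*k**2 + 10*k + 2 matches t_k.
Evaluate: s_(n+1) = 4*n**5 + 19*n**4 + 32*n**3 + 25*n**2 + 10*n + 2; subtract s_(2) = 92 ⇒ S(n) = 4*n**5 + 19*n**4 + 32*n**3 + 25*n**2 + 10*n - 90.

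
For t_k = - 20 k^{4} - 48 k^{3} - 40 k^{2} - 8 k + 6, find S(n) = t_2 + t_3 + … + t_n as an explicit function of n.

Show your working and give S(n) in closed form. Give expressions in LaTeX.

S(n) = - 4 n^{5} - 22 n^{4} - 44 n^{3} - 36 n^{2} - 4 n + 110

Compute t_(k+1)/t_k: get (10*k**4 + 64*k**3 + 152*k**2 + 156*k + 55)/(10*k**4 + 24*k**3 + 20*k**2 + 4*k - 3).
Gosper form: A/B · C(k+1)/C(k) with A=1, B=1, C=k**4 + 12*k**3/5 + 2*k**2 + 2*k/5 - 3/10.
Solve (1)·f(k+1) − (1)·f(k) = k**4 + 12*k**3/5 + 2*k**2 + 2*k/5 - 3/10.
d = 5 from the (0,0,4) case.
Match coefficients ⇒ f(k) = k*(2*k**4 + k**3 - 2*k**2 - 2*k - 2)/10.
Get s_k = R·t_k = 2*k*(-2*k**4 - k**3 + 2*k**2 + 2*k + 2) with R(k) = B(k−1)f(k)/C(k) = k*(2*k**4 + k**3 - 2*k**2 - 2*k - 2)/(10*k**4 + 24*k**3 + 20*k**2 + 4*k - 3).
Verify: -20*k**4 - 48*k**3 - 40*k**2 - 8*k + 6 matches t_k.
Σ_(k=2)^n t_k = s_(n+1) − s_(2) = (-4*n**5 - 22*n**4 - 44*n**3 - 36*n**2 - 4*n + 6) − (-104), i.e. -4*n**5 - 22*n**4 - 44*n**3 - 36*n**2 - 4*n + 110.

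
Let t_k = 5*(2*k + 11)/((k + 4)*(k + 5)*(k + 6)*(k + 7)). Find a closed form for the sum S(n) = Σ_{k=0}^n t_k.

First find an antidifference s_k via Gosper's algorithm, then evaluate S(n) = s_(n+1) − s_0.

S(n) = 5*(n**2 + 12*n + 11)/(24*(n**2 + 12*n + 35))

t_(k+1)/t_k = (k + 4)*(2*k + 13)/((k + 8)*(2*k + 11)).
Factor: A=k + 4; B=k + 8; C=k + 11/2.
Key eq: (k + 4)·f(k+1) = (k + 7)·f(k) + (k + 11/2).
d = 3 from the (1,1,1) case.
Coefficient equations give f(k) = k*(k + 5)*(k + 10)/48.
Then R = B(k−1)f/C = k*(k + 5)*(k + 7)*(k + 10)/(24*(2*k + 11)), so s_k = R(k)·t_k = 5*k*(k + 10)/(24*(k**2 + 10*k + 24)).
Δs = 5*(2*k + 11)/(k**4 + 22*k**3 + 179*k**2 + 638*k + 840), as required.
Evaluate: s_(n+1) = 5*(n**2 + 12*n + 11)/(24*(n**2 + 12*n + 35)); subtract s_(0) = 0 ⇒ S(n) = 5*(n**2 + 12*n + 11)/(24*(n**2 + 12*n + 35)).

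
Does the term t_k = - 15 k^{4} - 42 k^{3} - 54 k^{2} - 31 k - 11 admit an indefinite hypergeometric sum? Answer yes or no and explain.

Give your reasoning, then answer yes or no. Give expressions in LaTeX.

Yes. s_k = k \left(- 3 k^{4} - 3 k^{3} - 2 k^{2} + k - 4\right).

Ratio r(k) = (15*k**4 + 102*k**3 + 270*k**2 + 325*k + 153)/(15*k**4 + 42*k**3 + 54*k**2 + 31*k + 11).
Take A(k)=1, B(k)=1, C(k)=k**4 + 14*k**3/5 + 18*k**2/5 + 31*k/15 + 11/15.
Set up (1)·f(k+1) − (1)·f(k) − (k**4 + 14*k**3/5 + 18*k**2/5 + 31*k/15 + 11/15) = 0.
d = 5 from the (0,0,4) case.
Solve for f: f(k) = k*(3*k**4 + 3*k**3 + 2*k**2 - k + 4)/15 (degree 5 ≤ 5).
R(k) = B(k−1)·f(k)/C(k) = k*(3*k**4 + 3*k**3 + 2*k**2 - k + 4)/(15*k**4 + 42*k**3 + 54*k**2 + 31*k + 11); s_k = R·t_k = k*(-3*k**4 - 3*k**3 - 2*k**2 + k - 4).
Check: Δs_k = -15*k**4 - 42*k**3 - 54*k**2 - 31*k - 11. ✓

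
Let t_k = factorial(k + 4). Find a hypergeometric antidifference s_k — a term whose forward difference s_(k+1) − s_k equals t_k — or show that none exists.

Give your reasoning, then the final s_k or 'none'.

not Gosper-summable; s_k does not exist

t_(k+1)/t_k = k + 5.
Factor: A=k + 5; B=1; C=1.
Solve (k + 5)·f(k+1) − (1)·f(k) = 1.
deg f ≤ -1 (via 1,0,0).
deg f ≤ -1 is impossible — no certificate.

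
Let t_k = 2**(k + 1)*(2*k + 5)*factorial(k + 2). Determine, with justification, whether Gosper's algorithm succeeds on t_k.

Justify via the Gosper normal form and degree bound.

Yes. s_k = 2**(k + 1)*factorial(k + 2).

Compute t_(k+1)/t_k: get 2*(k + 3)*(2*k + 7)/(2*k + 5).
Take A(k)=2*k + 6, B(k)=1, C(k)=k + 5/2.
Key eq: (2*k + 6)·f(k+1) = (1)·f(k) + (k + 5/2).
deg f ≤ 0 (via 1,0,1).
Solving with deg f ≤ 0: f(k) = 1/2.
Certificate R = B(k−1)f/C = 1/(2*k + 5) gives s_k = 2**(k + 1)*factorial(k + 2).
Check: Δs_k = 2**(k + 1)*(2*k + 5)*factorial(k + 2). ✓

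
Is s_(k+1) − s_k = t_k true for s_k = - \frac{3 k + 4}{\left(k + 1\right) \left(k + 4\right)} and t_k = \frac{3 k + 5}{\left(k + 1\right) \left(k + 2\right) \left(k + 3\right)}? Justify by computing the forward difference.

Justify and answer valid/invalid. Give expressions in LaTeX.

Invalid: residual \frac{4 \left(- 3 k^{2} - 15 k - 16\right)}{k^{5} + 15 k^{4} + 85 k^{3} + 225 k^{2} + 274 k + 120} ≠ 0.

s_(k+1) = (-3*k - 7)/((k + 2)*(k + 5))
s_(k+1) − s_k = (3*k**2 + 11*k + 12)/(k**4 + 12*k**3 + 49*k**2 + 78*k + 40)
(s_(k+1) − s_k) − t_k = 4*(-3*k**2 - 15*k - 16)/(k**5 + 15*k**4 + 85*k**3 + 225*k**2 + 274*k + 120)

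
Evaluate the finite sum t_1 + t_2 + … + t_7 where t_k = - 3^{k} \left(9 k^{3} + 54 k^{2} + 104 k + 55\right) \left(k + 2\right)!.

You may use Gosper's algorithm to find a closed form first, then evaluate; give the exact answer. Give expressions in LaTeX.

The ratio is 3*(9*k**4 + 108*k**3 + 482*k**2 + 939*k + 666)/(9*k**3 + 54*k**2 + 104*k + 55).
Factor: A=3*k + 9; B=1; C=k**3 + 6*k**2 + 104*k/9 + 55/9.
f must satisfy (3*k + 9)·f(k+1) − (1)·f(k) = k**3 + 6*k**2 + 104*k/9 + 55/9.
Bound: deg f ≤ 2.
Solve for f: f(k) = (3*k**2 + 4*k - 1)/9 (degree 2 ≤ 2).
R(k) = B(k−1)·f(k)/C(k) = (3*k**2 + 4*k - 1)/(9*k**3 + 54*k**2 + 104*k + 55); s_k = R·t_k = -3**k*(3*k**2 + 4*k - 1)*factorial(k + 2).
s_(k+1) − s_k = -3**k*(9*k**3 + 54*k**2 + 104*k + 55)*factorial(k + 2) = t_k.
Telescoping: Σ = s_(8) − s_(1) = -5309308166400 − (-108) = -5309308166292.

Σ = -5309308166292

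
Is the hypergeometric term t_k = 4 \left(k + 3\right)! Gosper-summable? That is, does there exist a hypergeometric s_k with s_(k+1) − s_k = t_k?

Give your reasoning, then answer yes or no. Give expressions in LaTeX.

No — negative degree bound, so no certificate f.

The ratio is k + 4.
Normal form (A,B,C) = (k + 4, 1, 1).
Set up (k + 4)·f(k+1) − (1)·f(k) − (1) = 0.
d = -1 from the (1,0,0) case.
d = -1 < 0 ⇒ no nonzero polynomial f; not summable.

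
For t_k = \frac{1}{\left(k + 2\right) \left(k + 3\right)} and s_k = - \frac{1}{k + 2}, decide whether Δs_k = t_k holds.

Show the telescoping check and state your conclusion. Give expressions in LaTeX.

Valid — Δs_k = t_k.

s_(k+1) = -1/(k + 3)
s_(k+1) − s_k = 1/((k + 2)*(k + 3))
(s_(k+1) − s_k) − t_k = 0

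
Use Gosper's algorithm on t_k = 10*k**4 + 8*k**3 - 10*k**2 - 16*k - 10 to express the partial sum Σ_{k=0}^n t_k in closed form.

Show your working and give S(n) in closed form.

S(n) = 2*n**5 + 7*n**4 + 4*n**3 - 11*n**2 - 20*n - 10

Compute t_(k+1)/t_k: get (5*k**4 + 24*k**3 + 37*k**2 + 14*k - 9)/(5*k**4 + 4*k**3 - 5*k**2 - 8*k - 5).
Factor: A=1; B=1; C=k**4 + 4*k**3/5 - k**2 - 8*k/5 - 1.
Need (1)·f(k+1) − (1)·f(k) = k**4 + 4*k**3/5 - k**2 - 8*k/5 - 1.
Bound: deg f ≤ 5.
Match coefficients ⇒ f(k) = k*(2*k**4 - 3*k**3 - 4*k**2 - k - 4)/10.
Certificate R = B(k−1)f/C = k*(2*k**4 - 3*k**3 - 4*k**2 - k - 4)/(2*(5*k**4 + 4*k**3 - 5*k**2 - 8*k - 5)) gives s_k = k*(2*k**4 - 3*k**3 - 4*k**2 - k - 4).
Check: Δs_k = 10*k**4 + 8*k**3 - 10*k**2 - 16*k - 10. ✓
Σ_(k=0)^n t_k = s_(n+1) − s_(0) = (2*n**5 + 7*n**4 + 4*n**3 - 11*n**2 - 20*n - 10) − (0), i.e. 2*n**5 + 7*n**4 + 4*n**3 - 11*n**2 - 20*n - 10.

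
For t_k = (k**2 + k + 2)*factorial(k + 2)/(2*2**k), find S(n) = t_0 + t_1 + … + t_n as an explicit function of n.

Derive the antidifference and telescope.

S(n) = 2 + n*factorial(n + 3)/(2*2**n)

Compute t_(k+1)/t_k: get (k + 3)*(k + (k + 1)**2 + 3)/(2*(k**2 + k + 2)).
Normal form (A,B,C) = (k/2 + 3/2, 1, k**2 + k + 2).
Need (k/2 + 3/2)·f(k+1) − (1)·f(k) = k**2 + k + 2.
deg f ≤ 1 (via 1,0,2).
Coefficient equations give f(k) = 2*(k - 1).
Certificate R = B(k−1)f/C = 2*(k - 1)/(k**2 + k + 2) gives s_k = (k - 1)*factorial(k + 2)/2**k.
Δs = (k**2 + k + 2)*factorial(k + 2)/(2*2**k), as required.
Telescope: S(n) = s_(n+1) − s_(0) = 2**(-n - 1)*n*factorial(n + 3) − (-2) = 2 + n*factorial(n + 3)/(2*2**n).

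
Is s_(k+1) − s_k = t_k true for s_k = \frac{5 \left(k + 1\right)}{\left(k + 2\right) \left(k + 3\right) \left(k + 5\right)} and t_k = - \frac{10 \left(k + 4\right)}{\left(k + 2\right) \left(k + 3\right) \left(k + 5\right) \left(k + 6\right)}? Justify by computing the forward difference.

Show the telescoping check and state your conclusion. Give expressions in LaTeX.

Invalid: residual \frac{10 \left(3 k + 14\right)}{k^{5} + 20 k^{4} + 155 k^{3} + 580 k^{2} + 1044 k + 720} ≠ 0.

s_(k+1) = 5*(k + 2)/((k + 3)*(k + 4)*(k + 6))
s_(k+1) − s_k = 10*(-k**2 - 5*k - 2)/(k**5 + 20*k**4 + 155*k**3 + 580*k**2 + 1044*k + 720)
(s_(k+1) − s_k) − t_k = 10*(3*k + 14)/(k**5 + 20*k**4 + 155*k**3 + 580*k**2 + 1044*k + 720)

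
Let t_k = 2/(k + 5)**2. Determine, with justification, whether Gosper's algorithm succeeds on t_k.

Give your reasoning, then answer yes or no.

Ratio r(k) = (k + 5)**2/(k + 6)**2.
A = k**2 + 10*k + 25, B = k**2 + 12*k + 36, C = 1.
Set up (k**2 + 10*k + 25)·f(k+1) − (k**2 + 10*k + 25)·f(k) − (1) = 0.
Bound: deg f ≤ 0.
f = c0 ⇒ A·f(k+1) − B(k−1)·f(k) − C = -1. The system {-1 = 0} is inconsistent; no antidifference.

No. Not Gosper-summable.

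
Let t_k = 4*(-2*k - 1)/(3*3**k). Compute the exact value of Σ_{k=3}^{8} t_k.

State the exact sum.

Σ = -11624/19683

Ratio r(k) = (2*k + 3)/(3*(2*k + 1)).
Normal form (A,B,C) = (1/3, 1, k + 1/2).
f must satisfy (1/3)·f(k+1) − (1)·f(k) = k + 1/2.
From deg A=0, deg B=0, deg C=1: d=1.
Solving with deg f ≤ 1: f(k) = -3*(k + 1)/2.
So s_k = (B(k−1)f/C)·t_k = (-3*(k + 1)/(2*k + 1))·t_k = 4*(k + 1)/3**k.
Verify: 4*(-2*k - 1)/(3*3**k) matches t_k.
Evaluate s at k=9 and k=3: 40/19683 and 16/27; difference -11624/19683.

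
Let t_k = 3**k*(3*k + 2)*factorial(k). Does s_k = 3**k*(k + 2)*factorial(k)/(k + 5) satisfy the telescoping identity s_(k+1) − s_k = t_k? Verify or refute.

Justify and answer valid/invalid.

s_(k+1) = 3**(k + 1)*(k + 3)*factorial(k + 1)/(k + 6)
s_(k+1) − s_k = 3**k*(3*k**3 + 26*k**2 + 61*k + 33)*factorial(k)/((k + 5)*(k + 6))
(s_(k+1) − s_k) − t_k = -3**(k + 1)*(3*k**2 + 17*k + 9)*factorial(k)/((k + 5)*(k + 6))

Invalid: residual -3**(k + 1)*(3*k**2 + 17*k + 9)*factorial(k)/((k + 5)*(k + 6)) ≠ 0.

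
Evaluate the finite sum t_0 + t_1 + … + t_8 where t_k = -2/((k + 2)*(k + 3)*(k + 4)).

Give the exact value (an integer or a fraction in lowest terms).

Σ = -7/44

The ratio is (k + 2)/(k + 5).
Normal form (A,B,C) = (k + 2, k + 5, 1).
Solve (k + 2)·f(k+1) − (k + 4)·f(k) = 1.
From deg A=1, deg B=1, deg C=0: d=2.
A polynomial solution: f(k) = k*(k + 5)/12.
Then R = B(k−1)f/C = k*(k + 4)*(k + 5)/12, so s_k = R(k)·t_k = k*(-k - 5)/(6*(k + 2)*(k + 3)).
Δs = -2/(k**3 + 9*k**2 + 26*k + 24), as required.
Σ_(k=0)^(8) t_k = s_(9) − s_(0) = -7/44 − (0) = -7/44.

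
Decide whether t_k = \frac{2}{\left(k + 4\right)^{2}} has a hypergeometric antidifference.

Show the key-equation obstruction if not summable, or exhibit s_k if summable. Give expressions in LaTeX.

The ratio is (k + 4)**2/(k + 5)**2.
A = k**2 + 8*k + 16, B = k**2 + 10*k + 25, C = 1.
Solve (k**2 + 8*k + 16)·f(k+1) − (k**2 + 8*k + 16)·f(k) = 1.
From deg A=2, deg B=2, deg C=0: d=0.
Write f(k) = c0. Then LHS − RHS = -1, requiring -1 = 0: contradictory. No certificate.

No — the linear system for f has no solution.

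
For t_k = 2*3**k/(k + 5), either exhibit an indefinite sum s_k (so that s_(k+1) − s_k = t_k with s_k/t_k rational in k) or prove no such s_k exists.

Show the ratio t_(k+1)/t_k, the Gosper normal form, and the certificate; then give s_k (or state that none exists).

Ratio r(k) = 3*(k + 5)/(k + 6).
Take A(k)=3*k + 15, B(k)=k + 6, C(k)=1.
Need (3*k + 15)·f(k+1) − (k + 5)·f(k) = 1.
From deg A=1, deg B=1, deg C=0: d=-1.
Negative degree bound (-1): no f exists, t_k not Gosper-summable.

none (Gosper's algorithm certifies no s_k)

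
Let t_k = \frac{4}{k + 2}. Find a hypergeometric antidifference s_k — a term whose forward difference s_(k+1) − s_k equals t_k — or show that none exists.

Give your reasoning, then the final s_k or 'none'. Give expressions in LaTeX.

no hypergeometric antidifference exists

r(k) = (k + 2)/(k + 3) after simplifying.
A = k + 2, B = k + 3, C = 1.
Key eq: (k + 2)·f(k+1) = (k + 2)·f(k) + (1).
Bound: deg f ≤ 0.
Generic f = c0 gives residual -1; -1 = 0 cannot hold, so t_k is not Gosper-summable.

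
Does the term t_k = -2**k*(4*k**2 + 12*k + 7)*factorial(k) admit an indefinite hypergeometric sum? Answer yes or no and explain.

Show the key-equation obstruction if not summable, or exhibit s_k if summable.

Yes. s_k = -2**k*(2*k + 3)*factorial(k).

Step 1: r(k) = 2*(4*k**3 + 24*k**2 + 43*k + 23)/(4*k**2 + 12*k + 7).
Normal form (A,B,C) = (2*k + 2, 1, k**2 + 3*k + 7/4).
Need (2*k + 2)·f(k+1) − (1)·f(k) = k**2 + 3*k + 7/4.
d = 1 from the (1,0,2) case.
Solving with deg f ≤ 1: f(k) = (2*k + 3)/4.
Get s_k = R·t_k = -2**k*(2*k + 3)*factorial(k) with R(k) = B(k−1)f(k)/C(k) = (2*k + 3)/(4*k**2 + 12*k + 7).
s_(k+1) − s_k = -2**k*(4*k**2 + 12*k + 7)*factorial(k) = t_k.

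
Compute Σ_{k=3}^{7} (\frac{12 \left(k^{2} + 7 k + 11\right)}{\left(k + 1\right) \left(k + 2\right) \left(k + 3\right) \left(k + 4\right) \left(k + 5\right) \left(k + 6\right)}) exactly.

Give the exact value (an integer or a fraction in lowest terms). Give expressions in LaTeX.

Σ = 365/20592

The ratio is (k + 1)*(7*k + (k + 1)**2 + 18)/((k + 7)*(k**2 + 7*k + 11)).
A = k + 1, B = k + 7, C = k**2 + 7*k + 11.
Set up (k + 1)·f(k+1) − (k + 6)·f(k) − (k**2 + 7*k + 11) = 0.
d = 5 from the (1,1,2) case.
A polynomial solution: f(k) = k*(k + 2)*(k + 4)*(k**2 + 9*k + 23)/45.
Certificate R = B(k−1)f/C = k*(k + 2)*(k + 4)*(k + 6)*(k**2 + 9*k + 23)/(45*(k**2 + 7*k + 11)) gives s_k = 4*k*(k**2 + 9*k + 23)/(15*(k**3 + 9*k**2 + 23*k + 15)).
s_(k+1) − s_k = 12*(k**2 + 7*k + 11)/(k**6 + 21*k**5 + 175*k**4 + 735*k**3 + 1624*k**2 + 1764*k + 720) = t_k.
Evaluate s at k=8 and k=3: 1696/6435 and 59/240; difference 365/20592.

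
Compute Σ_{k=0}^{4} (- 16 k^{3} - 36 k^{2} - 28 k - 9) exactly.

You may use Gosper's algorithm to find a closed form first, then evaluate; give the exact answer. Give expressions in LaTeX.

Σ = -3005

r(k) = (16*k**3 + 84*k**2 + 148*k + 89)/(16*k**3 + 36*k**2 + 28*k + 9) after simplifying.
Take A(k)=1, B(k)=1, C(k)=k**3 + 9*k**2/4 + 7*k/4 + 9/16.
Set up (1)·f(k+1) − (1)·f(k) − (k**3 + 9*k**2/4 + 7*k/4 + 9/16) = 0.
deg f ≤ 4 (via 0,0,3).
Solve for f: f(k) = k*(4*k**3 + 4*k**2 + 1)/16 (degree 4 ≤ 4).
R(k) = B(k−1)·f(k)/C(k) = k*(4*k**3 + 4*k**2 + 1)/(16*k**3 + 36*k**2 + 28*k + 9); s_k = R·t_k = -4*k**4 - 4*k**3 - k.
Verify: -16*k**3 - 36*k**2 - 28*k - 9 matches t_k.
Sum = s_(5) − s_(0); s_(5) = -3005, s_(0) = 0 ⇒ -3005.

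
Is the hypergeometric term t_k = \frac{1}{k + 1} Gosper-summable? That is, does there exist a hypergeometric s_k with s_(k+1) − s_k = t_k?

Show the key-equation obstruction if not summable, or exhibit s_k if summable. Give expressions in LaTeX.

t_(k+1)/t_k = (k + 1)/(k + 2).
Gosper form: A/B · C(k+1)/C(k) with A=k + 1, B=k + 2, C=1.
Key eq: (k + 1)·f(k+1) = (k + 1)·f(k) + (1).
Bound: deg f ≤ 0.
Write f(k) = c0. Then LHS − RHS = -1, requiring -1 = 0: contradictory. No certificate.

No — the linear system for f has no solution.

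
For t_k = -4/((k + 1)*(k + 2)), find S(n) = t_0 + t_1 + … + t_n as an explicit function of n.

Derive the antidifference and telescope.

The ratio is (k + 1)/(k + 3).
Gosper form: A/B · C(k+1)/C(k) with A=k + 1, B=k + 3, C=1.
Solve (k + 1)·f(k+1) − (k + 2)·f(k) = 1.
Degrees (1,1,0) ⇒ d ≤ 1.
Match coefficients ⇒ f(k) = k.
Get s_k = R·t_k = -4*k/(k + 1) with R(k) = B(k−1)f(k)/C(k) = k*(k + 2).
Check: Δs_k = -4/(k**2 + 3*k + 2). ✓
Σ_(k=0)^n t_k = s_(n+1) − s_(0) = (4*(-n - 1)/(n + 2)) − (0), i.e. 4*(-n - 1)/(n + 2).

S(n) = 4*(-n - 1)/(n + 2)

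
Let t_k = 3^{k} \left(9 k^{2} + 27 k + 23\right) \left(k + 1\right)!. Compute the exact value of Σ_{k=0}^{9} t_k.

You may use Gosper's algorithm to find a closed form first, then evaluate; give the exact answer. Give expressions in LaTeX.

Step 1: r(k) = 3*(9*k**3 + 63*k**2 + 149*k + 118)/(9*k**2 + 27*k + 23).
Factor: A=3*k + 6; B=1; C=k**2 + 3*k + 23/9.
Set up (3*k + 6)·f(k+1) − (1)·f(k) − (k**2 + 3*k + 23/9) = 0.
Degrees (1,0,2) ⇒ d ≤ 1.
Coefficient equations give f(k) = (3*k + 1)/9.
R(k) = B(k−1)·f(k)/C(k) = (3*k + 1)/(9*k**2 + 27*k + 23); s_k = R·t_k = 3**k*(3*k + 1)*factorial(k + 1).
Δs = 3**k*(9*k**2 + 27*k + 23)*factorial(k + 1), as required.
Telescoping: Σ = s_(10) − s_(0) = 73068460819200 − (1) = 73068460819199.

Σ = 73068460819199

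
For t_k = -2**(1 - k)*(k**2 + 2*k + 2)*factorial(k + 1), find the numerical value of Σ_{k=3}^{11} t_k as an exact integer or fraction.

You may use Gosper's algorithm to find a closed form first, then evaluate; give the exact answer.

Compute t_(k+1)/t_k: get (k + 2)*(2*k + (k + 1)**2 + 4)/(2*(k**2 + 2*k + 2)).
So A=k/2 + 1 and B=1, with C=k**2 + 2*k + 2.
Need (k/2 + 1)·f(k+1) − (1)·f(k) = k**2 + 2*k + 2.
Bound: deg f ≤ 1.
Solving with deg f ≤ 1: f(k) = 2*(k + 1).
Certificate R = B(k−1)f/C = 2*(k + 1)/(k**2 + 2*k + 2) gives s_k = -2**(2 - k)*(k + 1)*factorial(k + 1).
Δs = -2**(1 - k)*(k**2 + 2*k + 2)*factorial(k + 1), as required.
Evaluate s at k=12 and k=3: -79053975 and -48; difference -79053927.

Σ = -79053927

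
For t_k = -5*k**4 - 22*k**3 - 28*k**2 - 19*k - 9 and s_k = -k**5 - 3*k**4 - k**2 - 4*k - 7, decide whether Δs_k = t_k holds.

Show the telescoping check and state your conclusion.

valid (s_(k+1) − s_k reduces to t_k)

s_(k+1) = -4*k - (k + 1)**5 - 3*(k + 1)**4 - (k + 1)**2 - 11
s_(k+1) − s_k = -5*k**4 - 22*k**3 - 28*k**2 - 19*k - 9
(s_(k+1) − s_k) − t_k = 0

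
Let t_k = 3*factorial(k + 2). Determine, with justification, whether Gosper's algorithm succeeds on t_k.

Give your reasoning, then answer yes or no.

Compute t_(k+1)/t_k: get k + 3.
Gosper form: A/B · C(k+1)/C(k) with A=k + 3, B=1, C=1.
Solve (k + 3)·f(k+1) − (1)·f(k) = 1.
Degrees (1,0,0) ⇒ d ≤ -1.
d = -1 < 0 ⇒ no nonzero polynomial f; not summable.

No; the degree bound rules out any f.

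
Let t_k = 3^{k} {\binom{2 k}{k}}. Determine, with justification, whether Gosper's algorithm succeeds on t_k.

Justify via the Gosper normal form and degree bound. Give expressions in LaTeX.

Ratio r(k) = 6*(2*k + 1)/(k + 1).
Gosper form: A/B · C(k+1)/C(k) with A=12*k + 6, B=k + 1, C=1.
Need (12*k + 6)·f(k+1) − (k)·f(k) = 1.
From deg A=1, deg B=1, deg C=0: d=-1.
deg f ≤ -1 is impossible — no certificate.

No — negative degree bound, so no certificate f.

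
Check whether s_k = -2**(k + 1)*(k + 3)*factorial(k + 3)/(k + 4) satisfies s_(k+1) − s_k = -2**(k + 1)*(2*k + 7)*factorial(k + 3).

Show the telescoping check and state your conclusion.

s_(k+1) = -2**(k + 2)*(k + 4)*factorial(k + 4)/(k + 5)
s_(k+1) − s_k = -2**(k + 1)*(2*k**3 + 23*k**2 + 88*k + 113)*factorial(k + 3)/((k + 4)*(k + 5))
(s_(k+1) − s_k) − t_k = 2**(k + 1)*(k + 3)*(2*k + 9)*factorial(k + 3)/((k + 4)*(k + 5))

Invalid: residual 2**(k + 1)*(k + 3)*(2*k + 9)*factorial(k + 3)/((k + 4)*(k + 5)) ≠ 0.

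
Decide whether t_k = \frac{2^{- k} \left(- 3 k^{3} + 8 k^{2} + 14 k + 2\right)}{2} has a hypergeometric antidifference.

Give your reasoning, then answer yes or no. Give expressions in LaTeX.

t_(k+1)/t_k = (3*k**3 + k**2 - 21*k - 21)/(2*(3*k**3 - 8*k**2 - 14*k - 2)).
Factor: A=1/2; B=1; C=k**3 - 8*k**2/3 - 14*k/3 - 2/3.
Need (1/2)·f(k+1) − (1)·f(k) = k**3 - 8*k**2/3 - 14*k/3 - 2/3.
d = 3 from the (0,0,3) case.
Match coefficients ⇒ f(k) = -2*(k - 1)*(k + 1)*(3*k + 1)/3.
So s_k = (B(k−1)f/C)·t_k = (-2*(k - 1)*(k + 1)*(3*k + 1)/(3*k**3 - 8*k**2 - 14*k - 2))·t_k = (3*k**3 + k**2 - 3*k - 1)/2**k.
Check: Δs_k = (-3*k**3 + 8*k**2 + 14*k + 2)/(2*2**k). ✓

Yes. s_k = 2^{- k} \left(3 k^{3} + k^{2} - 3 k - 1\right).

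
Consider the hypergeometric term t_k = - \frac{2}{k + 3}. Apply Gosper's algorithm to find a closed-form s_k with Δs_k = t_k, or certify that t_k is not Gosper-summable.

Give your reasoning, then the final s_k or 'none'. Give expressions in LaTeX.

no hypergeometric antidifference exists

The ratio is (k + 3)/(k + 4).
Normal form (A,B,C) = (k + 3, k + 4, 1).
Need (k + 3)·f(k+1) − (k + 3)·f(k) = 1.
d = 0 from the (1,1,0) case.
Generic f = c0 gives residual -1; -1 = 0 cannot hold, so t_k is not Gosper-summable.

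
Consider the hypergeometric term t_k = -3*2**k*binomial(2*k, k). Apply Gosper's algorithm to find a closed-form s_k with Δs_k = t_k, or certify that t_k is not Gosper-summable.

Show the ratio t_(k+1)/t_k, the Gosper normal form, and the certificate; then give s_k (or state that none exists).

t_(k+1)/t_k = 4*(2*k + 1)/(k + 1).
So A=8*k + 4 and B=k + 1, with C=1.
Set up (8*k + 4)·f(k+1) − (k)·f(k) − (1) = 0.
Degrees (1,1,0) ⇒ d ≤ -1.
Bound -1 < 0, so the key equation has no polynomial solution.

not Gosper-summable; s_k does not exist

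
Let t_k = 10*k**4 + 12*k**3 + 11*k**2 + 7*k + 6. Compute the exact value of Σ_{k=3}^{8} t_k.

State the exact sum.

t_(k+1)/t_k = (10*k**4 + 52*k**3 + 107*k**2 + 105*k + 46)/(10*k**4 + 12*k**3 + 11*k**2 + 7*k + 6).
Take A(k)=1, B(k)=1, C(k)=k**4 + 6*k**3/5 + 11*k**2/10 + 7*k/10 + 3/5.
Need (1)·f(k+1) − (1)·f(k) = k**4 + 6*k**3/5 + 11*k**2/10 + 7*k/10 + 3/5.
deg f ≤ 5 (via 0,0,4).
Solving with deg f ≤ 5: f(k) = k*(2*k**4 - 2*k**3 + k**2 + k + 4)/10.
R(k) = B(k−1)·f(k)/C(k) = k*(2*k**4 - 2*k**3 + k**2 + k + 4)/(10*k**4 + 12*k**3 + 11*k**2 + 7*k + 6); s_k = R·t_k = k*(2*k**4 - 2*k**3 + k**2 + k + 4).
Verify: 10*k**4 + 12*k**3 + 11*k**2 + 7*k + 6 matches t_k.
Sum = s_(9) − s_(3); s_(9) = 105822, s_(3) = 372 ⇒ 105450.

Σ = 105450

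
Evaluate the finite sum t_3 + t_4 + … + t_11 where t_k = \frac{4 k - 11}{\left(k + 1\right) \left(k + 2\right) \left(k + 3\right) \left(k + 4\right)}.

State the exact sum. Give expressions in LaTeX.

The ratio is (k + 1)*(4*k - 7)/((k + 5)*(4*k - 11)).
So A=k + 1 and B=k + 5, with C=k - 11/4.
Set up (k + 1)·f(k+1) − (k + 4)·f(k) − (k - 11/4) = 0.
From deg A=1, deg B=1, deg C=1: d=3.
A polynomial solution: f(k) = -k*(k**2 + 6*k + 15)/8.
R(k) = B(k−1)·f(k)/C(k) = -k*(k + 4)*(k**2 + 6*k + 15)/(2*(4*k - 11)); s_k = R·t_k = k*(-k**2 - 6*k - 15)/(2*(k + 1)*(k + 2)*(k + 3)).
Verify: (4*k - 11)/(k**4 + 10*k**3 + 35*k**2 + 50*k + 24) matches t_k.
Σ_(k=3)^(11) t_k = s_(12) − s_(3) = -33/65 − (-21/40) = 9/520.

Σ = 9/520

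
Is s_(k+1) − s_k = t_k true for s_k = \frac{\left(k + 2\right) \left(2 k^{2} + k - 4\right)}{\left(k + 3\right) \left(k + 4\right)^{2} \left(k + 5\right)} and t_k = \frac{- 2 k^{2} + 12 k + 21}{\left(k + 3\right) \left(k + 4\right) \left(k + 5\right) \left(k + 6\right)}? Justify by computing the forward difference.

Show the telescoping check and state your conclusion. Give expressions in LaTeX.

Invalid: residual \frac{2 \left(4 k^{3} + 9 k^{2} - 67 k - 108\right)}{k^{6} + 27 k^{5} + 301 k^{4} + 1773 k^{3} + 5818 k^{2} + 10080 k + 7200} ≠ 0.

s_(k+1) = (k + 3)*(k + 2*(k + 1)**2 - 3)/((k + 4)*(k + 5)**2*(k + 6))
s_(k+1) − s_k = (-2*k**4 + 2*k**3 + 107*k**2 + 295*k + 204)/(k**6 + 27*k**5 + 301*k**4 + 1773*k**3 + 5818*k**2 + 10080*k + 7200)
(s_(k+1) − s_k) − t_k = 2*(4*k**3 + 9*k**2 - 67*k - 108)/(k**6 + 27*k**5 + 301*k**4 + 1773*k**3 + 5818*k**2 + 10080*k + 7200)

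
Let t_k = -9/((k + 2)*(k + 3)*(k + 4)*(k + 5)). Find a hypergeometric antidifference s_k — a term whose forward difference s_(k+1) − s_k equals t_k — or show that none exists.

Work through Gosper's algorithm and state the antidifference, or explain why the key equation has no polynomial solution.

Step 1: r(k) = (k + 2)/(k + 6).
Normal form (A,B,C) = (k + 2, k + 6, 1).
Solve (k + 2)·f(k+1) − (k + 5)·f(k) = 1.
From deg A=1, deg B=1, deg C=0: d=3.
Coefficient equations give f(k) = k*(k**2 + 9*k + 26)/72.
Get s_k = R·t_k = k*(-k**2 - 9*k - 26)/(8*(k + 2)*(k + 3)*(k + 4)) with R(k) = B(k−1)f(k)/C(k) = k*(k + 5)*(k**2 + 9*k + 26)/72.
s_(k+1) − s_k = -9/(k**4 + 14*k**3 + 71*k**2 + 154*k + 120) = t_k.

s_k = k*(-k**2 - 9*k - 26)/(8*(k + 2)*(k + 3)*(k + 4))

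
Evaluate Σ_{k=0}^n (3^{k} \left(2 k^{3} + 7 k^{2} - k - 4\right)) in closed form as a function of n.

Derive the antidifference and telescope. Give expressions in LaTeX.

Compute t_(k+1)/t_k: get 3*(2*k**3 + 13*k**2 + 19*k + 4)/(2*k**3 + 7*k**2 - k - 4).
Factor: A=3; B=1; C=k**3 + 7*k**2/2 - k/2 - 2.
Solve (3)·f(k+1) − (1)·f(k) = k**3 + 7*k**2/2 - k/2 - 2.
Bound: deg f ≤ 3.
Solving with deg f ≤ 3: f(k) = (k**3 - k**2 - 2*k + 1)/2.
Get s_k = R·t_k = 3**k*(k**3 - k**2 - 2*k + 1) with R(k) = B(k−1)f(k)/C(k) = (k**3 - k**2 - 2*k + 1)/(2*k**3 + 7*k**2 - k - 4).
s_(k+1) − s_k = 3**k*(2*k**3 + 7*k**2 - k - 4) = t_k.
Telescope: S(n) = s_(n+1) − s_(0) = 3**(n + 1)*(n**3 + 2*n**2 - n - 1) − (1) = 3*3**n*n**3 + 6*3**n*n**2 - 3*3**n*n - 3*3**n - 1.

S(n) = 3 \cdot 3^{n} n^{3} + 6 \cdot 3^{n} n^{2} - 3 \cdot 3^{n} n - 3 \cdot 3^{n} - 1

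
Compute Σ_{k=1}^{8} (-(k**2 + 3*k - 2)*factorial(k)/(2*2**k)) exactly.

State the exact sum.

Σ = -8503

t_(k+1)/t_k = (k + 1)*(3*k + (k + 1)**2 + 1)/(2*(k**2 + 3*k - 2)).
Normal form (A,B,C) = (k/2 + 1/2, 1, k**2 + 3*k - 2).
Solve (k/2 + 1/2)·f(k+1) − (1)·f(k) = k**2 + 3*k - 2.
From deg A=1, deg B=0, deg C=2: d=1.
Coefficient equations give f(k) = 2*(k + 3).
Then R = B(k−1)f/C = 2*(k + 3)/(k**2 + 3*k - 2), so s_k = R(k)·t_k = -(k + 3)*factorial(k)/2**k.
Δs = -(k**2 + 3*k - 2)*factorial(k)/(2*2**k), as required.
Sum = s_(9) − s_(1); s_(9) = -8505, s_(1) = -2 ⇒ -8503.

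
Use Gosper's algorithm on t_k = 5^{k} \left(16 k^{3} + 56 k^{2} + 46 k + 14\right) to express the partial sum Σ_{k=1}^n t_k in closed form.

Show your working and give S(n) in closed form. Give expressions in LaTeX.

Compute t_(k+1)/t_k: get 5*(8*k**3 + 52*k**2 + 103*k + 66)/(8*k**3 + 28*k**2 + 23*k + 7).
Gosper form: A/B · C(k+1)/C(k) with A=5, B=1, C=k**3 + 7*k**2/2 + 23*k/8 + 7/8.
Need (5)·f(k+1) − (1)·f(k) = k**3 + 7*k**2/2 + 23*k/8 + 7/8.
From deg A=0, deg B=0, deg C=3: d=3.
Solve for f: f(k) = (4*k**3 - k**2 - k + 1)/16 (degree 3 ≤ 3).
Certificate R = B(k−1)f/C = (4*k**3 - k**2 - k + 1)/(2*(8*k**3 + 28*k**2 + 23*k + 7)) gives s_k = 5**k*(4*k**3 - k**2 - k + 1).
s_(k+1) − s_k = 5**k*(16*k**3 + 56*k**2 + 46*k + 14) = t_k.
Σ_(k=1)^n t_k = s_(n+1) − s_(1) = (5**(n + 1)*(4*n**3 + 11*n**2 + 9*n + 3)) − (15), i.e. 20*5**n*n**3 + 55*5**n*n**2 + 45*5**n*n + 15*5**n - 15.

S(n) = 20 \cdot 5^{n} n^{3} + 55 \cdot 5^{n} n^{2} + 45 \cdot 5^{n} n + 15 \cdot 5^{n} - 15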